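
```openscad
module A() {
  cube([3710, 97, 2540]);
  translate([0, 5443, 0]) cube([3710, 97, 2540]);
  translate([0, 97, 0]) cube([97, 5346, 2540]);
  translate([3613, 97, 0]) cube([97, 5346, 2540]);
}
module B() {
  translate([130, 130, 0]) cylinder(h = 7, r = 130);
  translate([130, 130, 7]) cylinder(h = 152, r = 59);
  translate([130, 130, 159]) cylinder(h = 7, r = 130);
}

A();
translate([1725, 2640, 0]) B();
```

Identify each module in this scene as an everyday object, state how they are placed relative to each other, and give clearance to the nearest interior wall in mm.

Clearances: x = 1628, y = 2543; minimum 1628 mm.

A is a house frame. B is a spool. The spool sits inside the house frame, centred. The clearance to the nearest interior wall is 1628 mm.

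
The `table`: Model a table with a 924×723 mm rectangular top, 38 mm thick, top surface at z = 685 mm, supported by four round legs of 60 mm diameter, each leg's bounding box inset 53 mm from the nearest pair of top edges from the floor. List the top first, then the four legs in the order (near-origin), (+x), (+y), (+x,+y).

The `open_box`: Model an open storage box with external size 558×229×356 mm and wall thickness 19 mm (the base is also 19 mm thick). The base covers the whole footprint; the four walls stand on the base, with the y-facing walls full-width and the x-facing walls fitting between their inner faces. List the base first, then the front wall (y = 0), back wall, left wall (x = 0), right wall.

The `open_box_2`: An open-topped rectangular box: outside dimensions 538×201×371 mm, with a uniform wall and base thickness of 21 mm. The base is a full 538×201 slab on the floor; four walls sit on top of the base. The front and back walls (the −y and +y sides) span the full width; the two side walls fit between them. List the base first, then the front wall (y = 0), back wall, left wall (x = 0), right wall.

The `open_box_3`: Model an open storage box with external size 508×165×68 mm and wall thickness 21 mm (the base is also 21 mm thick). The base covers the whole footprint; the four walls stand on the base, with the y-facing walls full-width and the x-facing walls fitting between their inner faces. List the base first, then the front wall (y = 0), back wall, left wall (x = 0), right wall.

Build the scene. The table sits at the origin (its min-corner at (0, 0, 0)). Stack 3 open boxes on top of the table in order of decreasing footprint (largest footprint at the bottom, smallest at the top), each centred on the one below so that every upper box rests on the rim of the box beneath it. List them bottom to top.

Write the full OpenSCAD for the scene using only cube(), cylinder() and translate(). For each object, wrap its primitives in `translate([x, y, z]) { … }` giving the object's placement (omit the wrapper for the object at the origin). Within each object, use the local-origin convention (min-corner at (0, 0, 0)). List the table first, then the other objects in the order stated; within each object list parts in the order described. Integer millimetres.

translate([0, 0, 647]) cube([924, 723, 38]);
translate([83, 83, 0]) cylinder(h = 647, r = 30);
translate([841, 83, 0]) cylinder(h = 647, r = 30);
translate([83, 640, 0]) cylinder(h = 647, r = 30);
translate([841, 640, 0]) cylinder(h = 647, r = 30);
translate([183, 247, 685]) {
  cube([558, 229, 19]);
  translate([0, 0, 19]) cube([558, 19, 337]);
  translate([0, 210, 19]) cube([558, 19, 337]);
  translate([0, 19, 19]) cube([19, 191, 337]);
  translate([539, 19, 19]) cube([19, 191, 337]);
}
translate([193, 261, 1041]) {
  cube([538, 201, 21]);
  translate([0, 0, 21]) cube([538, 21, 350]);
  translate([0, 180, 21]) cube([538, 21, 350]);
  translate([0, 21, 21]) cube([21, 159, 350]);
  translate([517, 21, 21]) cube([21, 159, 350]);
}
translate([208, 279, 1412]) {
  cube([508, 165, 21]);
  translate([0, 0, 21]) cube([508, 21, 47]);
  translate([0, 144, 21]) cube([508, 21, 47]);
  translate([0, 21, 21]) cube([21, 123, 47]);
  translate([487, 21, 21]) cube([21, 123, 47]);
}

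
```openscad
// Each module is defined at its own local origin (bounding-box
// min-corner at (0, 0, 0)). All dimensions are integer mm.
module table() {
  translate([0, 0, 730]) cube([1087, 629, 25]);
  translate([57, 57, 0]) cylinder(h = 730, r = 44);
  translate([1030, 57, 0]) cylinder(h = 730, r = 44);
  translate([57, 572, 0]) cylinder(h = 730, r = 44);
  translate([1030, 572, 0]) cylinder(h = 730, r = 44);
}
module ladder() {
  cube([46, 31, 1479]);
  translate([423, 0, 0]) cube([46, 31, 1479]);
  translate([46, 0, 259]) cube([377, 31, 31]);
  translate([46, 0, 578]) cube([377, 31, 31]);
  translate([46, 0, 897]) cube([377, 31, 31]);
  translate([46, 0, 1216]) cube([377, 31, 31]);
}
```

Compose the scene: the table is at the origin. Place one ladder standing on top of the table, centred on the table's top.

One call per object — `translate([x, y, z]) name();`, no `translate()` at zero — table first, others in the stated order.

table();
translate([309, 299, 755]) ladder();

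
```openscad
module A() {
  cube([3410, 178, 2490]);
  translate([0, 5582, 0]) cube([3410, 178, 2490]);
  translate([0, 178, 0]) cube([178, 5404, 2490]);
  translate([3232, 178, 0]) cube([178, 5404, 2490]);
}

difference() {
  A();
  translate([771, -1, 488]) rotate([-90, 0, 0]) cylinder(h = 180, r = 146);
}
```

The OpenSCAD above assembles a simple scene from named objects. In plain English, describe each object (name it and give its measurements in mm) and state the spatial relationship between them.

A is the wall frame of a small rectangular building: four walls, each 2490 mm tall and 178 mm thick, enclosing a footprint 3410 mm (x) by 5760 mm (y) outside-to-outside, with no floor or roof. The front and back walls (the −y and +y sides) span the full width; the two side walls fit between them.

The house frame has a circular hole of radius 146 mm through its front wall, centred at (x = 771, z = 488).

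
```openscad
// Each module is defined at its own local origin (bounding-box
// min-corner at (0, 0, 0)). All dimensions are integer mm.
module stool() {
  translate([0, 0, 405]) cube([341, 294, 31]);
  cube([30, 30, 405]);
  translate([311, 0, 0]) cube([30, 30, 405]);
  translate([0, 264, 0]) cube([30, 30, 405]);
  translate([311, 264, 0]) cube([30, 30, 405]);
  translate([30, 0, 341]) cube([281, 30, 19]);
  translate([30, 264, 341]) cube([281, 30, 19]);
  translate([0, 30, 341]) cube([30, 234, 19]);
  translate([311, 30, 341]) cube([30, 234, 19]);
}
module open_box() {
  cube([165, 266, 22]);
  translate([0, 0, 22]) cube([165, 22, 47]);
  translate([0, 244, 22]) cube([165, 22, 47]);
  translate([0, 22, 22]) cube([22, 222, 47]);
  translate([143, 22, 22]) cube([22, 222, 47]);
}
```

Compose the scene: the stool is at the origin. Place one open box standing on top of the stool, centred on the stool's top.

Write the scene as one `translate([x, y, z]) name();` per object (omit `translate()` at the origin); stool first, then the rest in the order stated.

stool();
translate([88, 14, 436]) open_box();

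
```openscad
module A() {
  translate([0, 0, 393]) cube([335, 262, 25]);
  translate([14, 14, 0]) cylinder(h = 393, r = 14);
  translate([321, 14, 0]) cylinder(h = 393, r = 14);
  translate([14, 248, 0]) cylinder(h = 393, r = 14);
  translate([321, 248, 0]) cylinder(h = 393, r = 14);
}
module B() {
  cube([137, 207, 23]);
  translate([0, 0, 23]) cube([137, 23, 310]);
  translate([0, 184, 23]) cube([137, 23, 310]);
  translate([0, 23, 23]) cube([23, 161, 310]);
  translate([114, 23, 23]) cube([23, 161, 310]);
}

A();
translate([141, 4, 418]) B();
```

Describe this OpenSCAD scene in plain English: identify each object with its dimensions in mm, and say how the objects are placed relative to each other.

A is a simple wooden stool: a rectangular seat 335 mm (x) by 262 mm (y), 25 mm thick, top face at z = 418 mm, on four round legs, each 28 mm in diameter. The legs rest on z = 0, each leg's axis is inset half a diameter from the nearest pair of seat edges (so the leg's bounding box is flush with the corner).

B is an open-topped rectangular box: outside dimensions 137×207×333 mm, with a uniform wall and base thickness of 23 mm. The base is a full 137×207 slab on the floor; four walls sit on top of the base. The front and back walls (the −y and +y sides) span the full width; the two side walls fit between them.

The open box is on top of the stool.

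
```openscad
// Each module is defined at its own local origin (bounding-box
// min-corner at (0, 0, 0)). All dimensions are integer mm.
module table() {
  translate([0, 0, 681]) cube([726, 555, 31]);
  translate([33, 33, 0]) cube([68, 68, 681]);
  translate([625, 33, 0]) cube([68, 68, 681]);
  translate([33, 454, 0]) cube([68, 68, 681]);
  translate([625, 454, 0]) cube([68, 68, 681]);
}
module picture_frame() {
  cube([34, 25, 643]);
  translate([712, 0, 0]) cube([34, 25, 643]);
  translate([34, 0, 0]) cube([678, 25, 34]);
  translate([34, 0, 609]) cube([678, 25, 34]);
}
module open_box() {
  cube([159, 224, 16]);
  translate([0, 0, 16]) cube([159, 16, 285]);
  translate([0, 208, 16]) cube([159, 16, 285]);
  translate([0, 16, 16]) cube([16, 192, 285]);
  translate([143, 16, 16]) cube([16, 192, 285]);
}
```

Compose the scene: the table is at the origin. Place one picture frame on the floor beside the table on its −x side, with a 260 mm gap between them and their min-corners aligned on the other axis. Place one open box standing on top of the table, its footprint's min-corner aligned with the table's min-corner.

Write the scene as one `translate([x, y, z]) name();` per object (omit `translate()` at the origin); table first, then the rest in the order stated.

table();
translate([-1006, 0, 0]) picture_frame();
translate([0, 0, 712]) open_box();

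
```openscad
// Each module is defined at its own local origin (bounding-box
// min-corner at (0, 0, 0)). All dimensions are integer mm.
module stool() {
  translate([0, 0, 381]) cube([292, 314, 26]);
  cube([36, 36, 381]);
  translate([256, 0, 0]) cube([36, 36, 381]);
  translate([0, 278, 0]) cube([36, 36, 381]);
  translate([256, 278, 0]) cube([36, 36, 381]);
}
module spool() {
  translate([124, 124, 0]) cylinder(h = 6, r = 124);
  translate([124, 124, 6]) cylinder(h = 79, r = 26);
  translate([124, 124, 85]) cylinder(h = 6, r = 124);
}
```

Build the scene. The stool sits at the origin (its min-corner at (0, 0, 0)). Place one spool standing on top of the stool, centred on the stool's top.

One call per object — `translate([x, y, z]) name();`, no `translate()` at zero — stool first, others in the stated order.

stool();
translate([22, 33, 407]) spool();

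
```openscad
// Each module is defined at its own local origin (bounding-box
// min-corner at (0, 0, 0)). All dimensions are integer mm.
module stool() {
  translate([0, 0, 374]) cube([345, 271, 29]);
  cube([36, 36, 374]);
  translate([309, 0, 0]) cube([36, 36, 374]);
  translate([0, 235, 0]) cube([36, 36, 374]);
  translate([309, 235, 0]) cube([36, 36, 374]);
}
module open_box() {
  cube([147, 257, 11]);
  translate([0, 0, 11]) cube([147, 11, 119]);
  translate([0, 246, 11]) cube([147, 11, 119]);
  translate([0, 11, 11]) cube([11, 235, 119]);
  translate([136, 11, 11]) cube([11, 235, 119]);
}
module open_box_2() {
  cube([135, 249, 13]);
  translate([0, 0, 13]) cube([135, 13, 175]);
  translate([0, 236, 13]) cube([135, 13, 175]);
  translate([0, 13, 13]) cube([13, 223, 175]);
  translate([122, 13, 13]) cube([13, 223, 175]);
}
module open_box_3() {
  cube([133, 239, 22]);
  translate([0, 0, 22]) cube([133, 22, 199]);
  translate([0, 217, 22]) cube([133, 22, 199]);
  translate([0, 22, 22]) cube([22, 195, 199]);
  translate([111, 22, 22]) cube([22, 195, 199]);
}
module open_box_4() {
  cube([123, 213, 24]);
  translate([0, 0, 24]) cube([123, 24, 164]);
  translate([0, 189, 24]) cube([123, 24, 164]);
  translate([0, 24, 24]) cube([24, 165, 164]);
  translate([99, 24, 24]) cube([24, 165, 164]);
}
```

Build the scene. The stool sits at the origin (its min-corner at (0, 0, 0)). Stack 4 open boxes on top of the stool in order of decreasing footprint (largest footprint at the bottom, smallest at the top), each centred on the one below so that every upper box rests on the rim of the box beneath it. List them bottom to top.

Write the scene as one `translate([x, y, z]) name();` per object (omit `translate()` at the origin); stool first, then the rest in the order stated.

stool();
translate([99, 7, 403]) open_box();
translate([105, 11, 533]) open_box_2();
translate([106, 16, 721]) open_box_3();
translate([111, 29, 942]) open_box_4();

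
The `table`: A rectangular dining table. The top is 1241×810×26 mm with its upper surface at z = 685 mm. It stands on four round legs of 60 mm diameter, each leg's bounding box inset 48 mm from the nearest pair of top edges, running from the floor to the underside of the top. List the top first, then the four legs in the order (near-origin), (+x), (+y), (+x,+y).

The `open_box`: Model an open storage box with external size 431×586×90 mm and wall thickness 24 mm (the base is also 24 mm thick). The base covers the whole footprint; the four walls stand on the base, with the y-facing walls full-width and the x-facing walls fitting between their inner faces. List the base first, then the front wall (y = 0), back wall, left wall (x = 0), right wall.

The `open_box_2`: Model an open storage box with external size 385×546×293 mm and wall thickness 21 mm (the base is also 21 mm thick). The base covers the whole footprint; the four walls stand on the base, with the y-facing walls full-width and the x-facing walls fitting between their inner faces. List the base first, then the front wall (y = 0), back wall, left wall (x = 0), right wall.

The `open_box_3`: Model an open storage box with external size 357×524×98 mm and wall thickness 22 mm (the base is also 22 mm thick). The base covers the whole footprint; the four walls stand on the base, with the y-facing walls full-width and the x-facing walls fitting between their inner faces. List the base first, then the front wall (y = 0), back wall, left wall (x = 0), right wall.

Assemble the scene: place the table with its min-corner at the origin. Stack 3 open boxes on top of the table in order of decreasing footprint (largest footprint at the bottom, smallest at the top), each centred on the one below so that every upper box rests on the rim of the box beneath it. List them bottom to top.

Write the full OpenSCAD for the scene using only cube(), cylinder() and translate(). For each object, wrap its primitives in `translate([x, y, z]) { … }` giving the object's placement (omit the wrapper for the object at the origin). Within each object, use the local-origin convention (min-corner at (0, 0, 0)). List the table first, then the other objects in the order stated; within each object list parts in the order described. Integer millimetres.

translate([0, 0, 659]) cube([1241, 810, 26]);
translate([78, 78, 0]) cylinder(h = 659, r = 30);
translate([1163, 78, 0]) cylinder(h = 659, r = 30);
translate([78, 732, 0]) cylinder(h = 659, r = 30);
translate([1163, 732, 0]) cylinder(h = 659, r = 30);
translate([405, 112, 685]) {
  cube([431, 586, 24]);
  translate([0, 0, 24]) cube([431, 24, 66]);
  translate([0, 562, 24]) cube([431, 24, 66]);
  translate([0, 24, 24]) cube([24, 538, 66]);
  translate([407, 24, 24]) cube([24, 538, 66]);
}
translate([428, 132, 775]) {
  cube([385, 546, 21]);
  translate([0, 0, 21]) cube([385, 21, 272]);
  translate([0, 525, 21]) cube([385, 21, 272]);
  translate([0, 21, 21]) cube([21, 504, 272]);
  translate([364, 21, 21]) cube([21, 504, 272]);
}
translate([442, 143, 1068]) {
  cube([357, 524, 22]);
  translate([0, 0, 22]) cube([357, 22, 76]);
  translate([0, 502, 22]) cube([357, 22, 76]);
  translate([0, 22, 22]) cube([22, 480, 76]);
  translate([335, 22, 22]) cube([22, 480, 76]);
}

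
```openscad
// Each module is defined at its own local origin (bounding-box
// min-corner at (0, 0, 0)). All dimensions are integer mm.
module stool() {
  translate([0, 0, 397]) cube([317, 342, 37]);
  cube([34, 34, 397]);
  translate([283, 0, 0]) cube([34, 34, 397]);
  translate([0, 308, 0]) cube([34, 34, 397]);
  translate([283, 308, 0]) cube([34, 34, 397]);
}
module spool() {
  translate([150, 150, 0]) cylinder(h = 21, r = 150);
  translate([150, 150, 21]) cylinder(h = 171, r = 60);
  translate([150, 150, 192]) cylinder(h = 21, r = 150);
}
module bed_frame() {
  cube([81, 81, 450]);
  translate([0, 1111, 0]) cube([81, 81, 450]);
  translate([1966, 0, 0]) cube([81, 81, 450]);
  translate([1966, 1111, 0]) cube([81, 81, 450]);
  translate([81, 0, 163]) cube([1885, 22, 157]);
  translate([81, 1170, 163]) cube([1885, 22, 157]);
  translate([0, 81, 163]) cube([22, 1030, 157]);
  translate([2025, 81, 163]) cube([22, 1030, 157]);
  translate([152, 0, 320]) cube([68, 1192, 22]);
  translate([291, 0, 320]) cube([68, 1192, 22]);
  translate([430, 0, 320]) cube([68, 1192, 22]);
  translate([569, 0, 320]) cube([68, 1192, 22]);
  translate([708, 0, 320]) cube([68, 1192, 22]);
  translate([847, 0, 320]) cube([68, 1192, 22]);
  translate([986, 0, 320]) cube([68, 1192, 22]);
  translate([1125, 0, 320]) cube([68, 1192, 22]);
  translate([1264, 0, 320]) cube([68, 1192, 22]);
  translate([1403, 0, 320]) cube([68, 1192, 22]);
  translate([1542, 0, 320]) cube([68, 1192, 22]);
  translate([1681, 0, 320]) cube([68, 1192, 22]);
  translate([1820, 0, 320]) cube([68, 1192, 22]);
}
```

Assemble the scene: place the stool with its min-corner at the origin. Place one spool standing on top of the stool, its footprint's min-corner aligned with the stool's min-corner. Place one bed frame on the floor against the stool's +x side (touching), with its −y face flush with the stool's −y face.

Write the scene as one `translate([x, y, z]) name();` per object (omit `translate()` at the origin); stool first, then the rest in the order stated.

stool();
translate([0, 0, 434]) spool();
translate([317, 0, 0]) bed_frame();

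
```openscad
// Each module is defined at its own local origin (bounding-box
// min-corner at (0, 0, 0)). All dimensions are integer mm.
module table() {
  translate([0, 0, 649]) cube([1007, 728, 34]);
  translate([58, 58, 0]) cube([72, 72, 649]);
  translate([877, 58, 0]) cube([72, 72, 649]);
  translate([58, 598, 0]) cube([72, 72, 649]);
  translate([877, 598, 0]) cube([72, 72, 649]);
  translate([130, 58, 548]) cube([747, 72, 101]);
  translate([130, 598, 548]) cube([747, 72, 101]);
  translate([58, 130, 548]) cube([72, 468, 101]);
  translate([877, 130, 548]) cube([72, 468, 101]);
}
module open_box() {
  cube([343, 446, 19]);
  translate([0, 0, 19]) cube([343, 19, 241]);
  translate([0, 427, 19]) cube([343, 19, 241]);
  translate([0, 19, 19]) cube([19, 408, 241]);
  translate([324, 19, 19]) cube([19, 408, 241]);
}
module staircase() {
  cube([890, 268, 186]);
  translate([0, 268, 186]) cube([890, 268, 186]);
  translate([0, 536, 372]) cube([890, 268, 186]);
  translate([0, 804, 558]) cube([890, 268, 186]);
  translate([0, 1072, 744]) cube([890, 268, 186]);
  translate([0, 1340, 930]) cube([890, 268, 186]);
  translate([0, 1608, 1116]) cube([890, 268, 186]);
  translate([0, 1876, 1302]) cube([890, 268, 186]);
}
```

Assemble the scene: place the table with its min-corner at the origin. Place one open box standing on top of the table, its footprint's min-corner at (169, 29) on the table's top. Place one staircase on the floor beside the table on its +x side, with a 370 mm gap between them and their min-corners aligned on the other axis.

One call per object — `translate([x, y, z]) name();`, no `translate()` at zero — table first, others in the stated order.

table();
translate([169, 29, 683]) open_box();
translate([1377, 0, 0]) staircase();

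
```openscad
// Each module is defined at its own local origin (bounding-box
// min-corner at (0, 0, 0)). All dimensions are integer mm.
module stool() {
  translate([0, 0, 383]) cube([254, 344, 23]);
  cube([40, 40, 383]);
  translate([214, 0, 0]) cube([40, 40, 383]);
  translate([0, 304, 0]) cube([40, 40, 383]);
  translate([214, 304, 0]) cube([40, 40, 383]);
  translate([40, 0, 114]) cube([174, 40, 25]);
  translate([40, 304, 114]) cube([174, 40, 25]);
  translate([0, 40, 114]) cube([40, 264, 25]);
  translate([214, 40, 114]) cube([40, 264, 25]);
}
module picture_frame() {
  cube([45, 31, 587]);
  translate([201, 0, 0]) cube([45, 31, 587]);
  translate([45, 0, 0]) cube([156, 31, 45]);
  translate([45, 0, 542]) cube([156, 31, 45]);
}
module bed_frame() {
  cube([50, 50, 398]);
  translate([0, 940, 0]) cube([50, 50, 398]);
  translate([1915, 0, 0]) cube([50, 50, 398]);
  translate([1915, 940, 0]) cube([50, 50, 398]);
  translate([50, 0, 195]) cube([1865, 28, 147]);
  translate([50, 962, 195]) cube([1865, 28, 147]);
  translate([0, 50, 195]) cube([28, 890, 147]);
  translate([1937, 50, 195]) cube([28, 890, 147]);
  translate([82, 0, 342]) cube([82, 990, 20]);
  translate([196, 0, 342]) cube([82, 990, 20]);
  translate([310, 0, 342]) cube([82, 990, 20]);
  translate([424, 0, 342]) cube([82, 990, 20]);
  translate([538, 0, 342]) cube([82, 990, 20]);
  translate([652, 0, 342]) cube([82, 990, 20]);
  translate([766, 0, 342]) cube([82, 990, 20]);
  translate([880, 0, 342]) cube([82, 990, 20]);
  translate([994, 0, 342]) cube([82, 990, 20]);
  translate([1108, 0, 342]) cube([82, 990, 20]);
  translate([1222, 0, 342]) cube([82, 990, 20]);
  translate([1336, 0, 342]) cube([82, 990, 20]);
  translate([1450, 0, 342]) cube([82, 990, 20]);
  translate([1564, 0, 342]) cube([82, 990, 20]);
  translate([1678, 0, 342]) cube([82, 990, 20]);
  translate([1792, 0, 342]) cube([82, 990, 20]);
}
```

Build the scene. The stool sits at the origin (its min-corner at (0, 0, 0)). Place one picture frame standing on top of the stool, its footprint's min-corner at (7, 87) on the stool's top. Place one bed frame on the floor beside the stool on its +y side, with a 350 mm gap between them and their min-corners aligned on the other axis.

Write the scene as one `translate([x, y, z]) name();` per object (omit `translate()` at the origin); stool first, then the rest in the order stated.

stool();
translate([7, 87, 406]) picture_frame();
translate([0, 694, 0]) bed_frame();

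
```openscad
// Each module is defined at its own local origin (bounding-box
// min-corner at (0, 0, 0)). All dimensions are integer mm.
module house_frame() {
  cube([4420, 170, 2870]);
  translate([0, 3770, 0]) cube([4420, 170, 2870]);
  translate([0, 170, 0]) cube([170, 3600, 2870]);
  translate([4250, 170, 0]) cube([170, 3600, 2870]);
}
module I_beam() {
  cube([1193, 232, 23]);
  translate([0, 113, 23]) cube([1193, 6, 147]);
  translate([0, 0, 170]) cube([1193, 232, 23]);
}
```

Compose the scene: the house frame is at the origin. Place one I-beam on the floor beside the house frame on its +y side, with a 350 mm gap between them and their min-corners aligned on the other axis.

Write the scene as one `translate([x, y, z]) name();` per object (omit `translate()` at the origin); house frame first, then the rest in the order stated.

house_frame();
translate([0, 4290, 0]) I_beam();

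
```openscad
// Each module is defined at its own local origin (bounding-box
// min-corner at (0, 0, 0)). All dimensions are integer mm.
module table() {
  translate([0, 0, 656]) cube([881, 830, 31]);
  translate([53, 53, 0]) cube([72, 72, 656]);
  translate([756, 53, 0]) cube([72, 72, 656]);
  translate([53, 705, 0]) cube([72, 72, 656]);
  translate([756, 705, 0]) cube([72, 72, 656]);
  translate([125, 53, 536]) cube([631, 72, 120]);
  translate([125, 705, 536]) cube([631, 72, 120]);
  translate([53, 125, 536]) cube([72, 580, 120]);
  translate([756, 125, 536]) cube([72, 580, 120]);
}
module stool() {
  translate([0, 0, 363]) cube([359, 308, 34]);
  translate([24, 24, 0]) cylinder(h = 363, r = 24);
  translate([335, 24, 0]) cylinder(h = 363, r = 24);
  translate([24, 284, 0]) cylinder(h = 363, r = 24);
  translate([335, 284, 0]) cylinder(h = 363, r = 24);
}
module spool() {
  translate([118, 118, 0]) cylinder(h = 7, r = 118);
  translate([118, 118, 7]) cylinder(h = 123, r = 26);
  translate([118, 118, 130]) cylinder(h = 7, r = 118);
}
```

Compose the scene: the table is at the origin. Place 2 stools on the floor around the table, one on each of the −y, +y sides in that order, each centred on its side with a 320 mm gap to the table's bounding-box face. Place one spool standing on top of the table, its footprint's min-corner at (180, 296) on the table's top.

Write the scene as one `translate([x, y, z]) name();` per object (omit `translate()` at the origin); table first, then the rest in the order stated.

table();
translate([261, -628, 0]) stool();
translate([261, 1150, 0]) stool();
translate([180, 296, 687]) spool();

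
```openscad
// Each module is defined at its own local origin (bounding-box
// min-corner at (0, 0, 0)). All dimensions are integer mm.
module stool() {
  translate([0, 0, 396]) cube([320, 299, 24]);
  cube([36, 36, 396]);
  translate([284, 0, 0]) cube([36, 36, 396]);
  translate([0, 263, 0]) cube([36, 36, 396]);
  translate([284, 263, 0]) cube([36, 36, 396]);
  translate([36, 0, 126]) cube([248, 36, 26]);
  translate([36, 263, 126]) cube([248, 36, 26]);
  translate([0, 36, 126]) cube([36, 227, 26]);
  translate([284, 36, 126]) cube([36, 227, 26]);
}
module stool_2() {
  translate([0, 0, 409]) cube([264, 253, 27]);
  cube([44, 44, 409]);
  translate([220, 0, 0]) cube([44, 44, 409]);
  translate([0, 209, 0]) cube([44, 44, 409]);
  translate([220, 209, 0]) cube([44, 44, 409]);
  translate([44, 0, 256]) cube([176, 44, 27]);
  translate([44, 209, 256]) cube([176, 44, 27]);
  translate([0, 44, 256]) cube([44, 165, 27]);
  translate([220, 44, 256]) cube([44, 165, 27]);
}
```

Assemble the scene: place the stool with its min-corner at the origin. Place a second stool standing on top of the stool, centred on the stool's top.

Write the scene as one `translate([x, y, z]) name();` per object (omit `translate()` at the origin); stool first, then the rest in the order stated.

stool();
translate([28, 23, 420]) stool_2();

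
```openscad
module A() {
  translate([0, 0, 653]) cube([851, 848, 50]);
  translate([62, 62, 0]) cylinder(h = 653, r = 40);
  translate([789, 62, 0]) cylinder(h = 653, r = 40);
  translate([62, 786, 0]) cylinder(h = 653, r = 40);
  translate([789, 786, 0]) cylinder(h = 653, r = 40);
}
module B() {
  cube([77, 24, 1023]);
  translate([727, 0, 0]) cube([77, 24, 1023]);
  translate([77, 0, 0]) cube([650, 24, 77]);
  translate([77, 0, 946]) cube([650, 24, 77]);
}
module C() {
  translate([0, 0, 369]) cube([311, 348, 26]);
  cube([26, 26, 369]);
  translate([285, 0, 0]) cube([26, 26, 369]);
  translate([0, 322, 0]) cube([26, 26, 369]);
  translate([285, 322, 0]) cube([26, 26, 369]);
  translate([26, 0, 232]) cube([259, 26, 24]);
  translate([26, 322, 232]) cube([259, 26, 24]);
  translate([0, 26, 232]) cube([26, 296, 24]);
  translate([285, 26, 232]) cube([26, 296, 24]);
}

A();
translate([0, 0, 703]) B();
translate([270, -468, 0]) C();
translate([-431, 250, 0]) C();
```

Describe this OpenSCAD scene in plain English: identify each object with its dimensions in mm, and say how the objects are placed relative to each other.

A is a table: top 851 mm (x) × 848 mm (y), 50 mm thick, upper face at z = 703 mm, on four round legs of 80 mm diameter, each leg's bounding box inset 22 mm from the nearest pair of top edges, running from z = 0 to the bottom of the top.

B is a picture frame with a 650×869 mm rectangular opening (x by z) and a uniform 77 mm border on every side. Frame depth is 24 mm along y. It is built from two vertical stiles running the full outside height and two horizontal rails spanning the gap between the stiles.

C is a four-legged stool. The seat is a 311×348×26 mm slab whose top surface is at z = 395 mm; four square legs, each 26×26 mm in cross-section, run from the floor (z = 0) to the underside of the seat, each flush with a corner of the seat. Four stretchers, 26 mm wide and 24 mm tall, connect adjacent legs with their undersides at z = 232 mm, each running between the inner faces of the legs it joins and aligned with the legs' outer faces on the other axis.

The picture frame is on top of the table. Two stools sit around the table at the −y, −x sides.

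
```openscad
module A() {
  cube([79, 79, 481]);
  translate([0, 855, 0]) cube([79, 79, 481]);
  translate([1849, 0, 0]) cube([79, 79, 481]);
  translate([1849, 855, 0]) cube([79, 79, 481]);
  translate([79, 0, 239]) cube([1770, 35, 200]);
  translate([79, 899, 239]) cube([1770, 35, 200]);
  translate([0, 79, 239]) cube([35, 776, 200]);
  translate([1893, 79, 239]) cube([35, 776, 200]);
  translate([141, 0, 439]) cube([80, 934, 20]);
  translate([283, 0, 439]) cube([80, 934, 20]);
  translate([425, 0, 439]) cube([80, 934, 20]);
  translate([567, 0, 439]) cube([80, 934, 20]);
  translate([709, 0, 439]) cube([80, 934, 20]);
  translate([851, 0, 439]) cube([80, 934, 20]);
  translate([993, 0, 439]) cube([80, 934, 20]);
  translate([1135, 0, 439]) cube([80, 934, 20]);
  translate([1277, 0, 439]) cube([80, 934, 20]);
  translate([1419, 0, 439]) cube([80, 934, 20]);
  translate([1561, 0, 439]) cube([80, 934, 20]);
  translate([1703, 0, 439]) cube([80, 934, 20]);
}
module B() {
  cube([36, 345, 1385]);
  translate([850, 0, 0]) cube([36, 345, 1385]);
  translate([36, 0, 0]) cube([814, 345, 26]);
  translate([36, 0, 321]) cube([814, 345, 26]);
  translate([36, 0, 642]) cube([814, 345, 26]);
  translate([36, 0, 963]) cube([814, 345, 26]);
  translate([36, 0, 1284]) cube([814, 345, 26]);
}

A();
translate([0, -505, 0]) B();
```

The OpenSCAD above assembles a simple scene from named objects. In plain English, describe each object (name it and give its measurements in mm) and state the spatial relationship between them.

A is a bed frame 1928 mm long (x) by 934 mm wide (y). Four 79×79 mm corner posts, 481 mm tall, at the corners of the footprint. Four rails of 35 mm thickness and 200 mm height run between adjacent posts with their undersides at z = 239 mm, their outer faces flush with the outside of the frame (the two x-running rails run between the posts' inner faces; the two y-running rails run between the posts' inner faces). 12 slats, each 80 mm wide (x) and 20 mm thick, lie across the top of the two x-running rails, running the full 934 mm width of the frame in y; the slats are evenly spaced along x between the inner faces of the end posts with equal gaps (rounded down to the nearest mm) at the −x end and between each pair — any rounding remainder accumulates at the +x end.

B is an open bookshelf. Two side panels, each 36 mm thick, 345 mm deep and 1385 mm tall, stand 886 mm apart (outside-to-outside). Between them sit 5 shelves, each 26 mm thick and 345 mm deep, spanning the full gap between the sides. The bottom shelf rests on the floor (its underside at z = 0) and the clear gap between one shelf's top and the next shelf's underside is 295 mm.

The bookshelf is on the floor beside the bed frame on its −y side.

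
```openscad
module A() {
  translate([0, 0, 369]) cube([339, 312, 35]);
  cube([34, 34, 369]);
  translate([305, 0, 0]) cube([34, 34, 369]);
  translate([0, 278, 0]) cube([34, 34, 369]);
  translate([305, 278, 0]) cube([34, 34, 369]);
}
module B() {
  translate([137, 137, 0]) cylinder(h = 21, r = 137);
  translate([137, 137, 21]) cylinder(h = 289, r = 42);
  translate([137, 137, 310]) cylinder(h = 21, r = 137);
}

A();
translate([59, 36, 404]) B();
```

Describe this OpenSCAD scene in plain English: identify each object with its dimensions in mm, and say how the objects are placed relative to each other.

A is a simple wooden stool: a rectangular seat 339 mm (x) by 312 mm (y), 35 mm thick, top face at z = 404 mm, on four square legs, each 34×34 mm in cross-section. The legs rest on z = 0, each flush with a corner of the seat.

B is a spool: two coaxial disc flanges of radius 137 mm and thickness 21 mm, joined by a core cylinder of radius 42 mm and height 289 mm. The lower flange rests on z = 0 and the three cylinders share a vertical axis.

The spool is on top of the stool.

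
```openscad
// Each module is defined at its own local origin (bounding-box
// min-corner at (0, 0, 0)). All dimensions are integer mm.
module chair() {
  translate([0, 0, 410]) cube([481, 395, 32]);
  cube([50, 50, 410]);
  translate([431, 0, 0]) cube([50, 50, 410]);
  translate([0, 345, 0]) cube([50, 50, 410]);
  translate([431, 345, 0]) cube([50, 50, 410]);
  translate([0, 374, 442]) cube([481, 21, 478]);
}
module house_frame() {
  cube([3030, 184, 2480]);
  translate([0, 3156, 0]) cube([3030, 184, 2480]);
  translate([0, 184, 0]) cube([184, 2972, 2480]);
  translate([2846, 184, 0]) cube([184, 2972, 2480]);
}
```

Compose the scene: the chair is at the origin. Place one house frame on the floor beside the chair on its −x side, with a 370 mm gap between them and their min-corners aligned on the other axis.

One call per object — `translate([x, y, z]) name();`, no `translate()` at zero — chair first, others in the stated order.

chair();
translate([-3400, 0, 0]) house_frame();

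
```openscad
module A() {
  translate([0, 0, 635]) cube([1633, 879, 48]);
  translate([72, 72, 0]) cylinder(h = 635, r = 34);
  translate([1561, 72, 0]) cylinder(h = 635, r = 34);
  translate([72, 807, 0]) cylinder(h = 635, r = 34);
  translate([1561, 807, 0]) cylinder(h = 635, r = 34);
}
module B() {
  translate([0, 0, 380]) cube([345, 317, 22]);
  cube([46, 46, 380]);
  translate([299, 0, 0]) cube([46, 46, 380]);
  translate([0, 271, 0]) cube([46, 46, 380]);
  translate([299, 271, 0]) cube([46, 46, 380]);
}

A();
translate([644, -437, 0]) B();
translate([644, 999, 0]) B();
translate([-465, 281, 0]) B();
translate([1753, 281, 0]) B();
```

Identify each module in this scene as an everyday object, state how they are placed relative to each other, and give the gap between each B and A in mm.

A is a table. B is a stool. Four stools sit around the table at the −y, +y, −x, +x sides. The gap between each stool and the table is 120 mm.

Each stool's nearest face is 120 mm from the table's bounding box.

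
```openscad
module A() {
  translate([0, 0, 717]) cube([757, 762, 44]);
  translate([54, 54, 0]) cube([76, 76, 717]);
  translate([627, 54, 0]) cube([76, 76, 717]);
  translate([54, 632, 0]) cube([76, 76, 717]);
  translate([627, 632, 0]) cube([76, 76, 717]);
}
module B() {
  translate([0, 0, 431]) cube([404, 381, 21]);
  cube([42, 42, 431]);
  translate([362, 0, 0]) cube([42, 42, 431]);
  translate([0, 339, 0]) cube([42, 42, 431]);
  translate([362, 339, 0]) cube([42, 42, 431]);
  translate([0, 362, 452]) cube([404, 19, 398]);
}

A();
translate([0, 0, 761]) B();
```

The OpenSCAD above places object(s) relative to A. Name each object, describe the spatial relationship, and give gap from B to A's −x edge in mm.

A is a table. B is a chair. The chair is on top of the table. The gap from the chair to the table's −x edge is 0 mm.

The chair's min-x is at 0; the table's min-x is 0; gap = 0 mm.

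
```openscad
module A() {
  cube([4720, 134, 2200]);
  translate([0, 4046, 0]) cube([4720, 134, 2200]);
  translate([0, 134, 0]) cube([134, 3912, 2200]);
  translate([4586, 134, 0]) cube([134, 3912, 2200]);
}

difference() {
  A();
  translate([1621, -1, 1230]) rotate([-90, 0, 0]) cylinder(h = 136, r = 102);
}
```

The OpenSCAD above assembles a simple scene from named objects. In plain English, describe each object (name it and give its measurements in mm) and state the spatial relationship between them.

A is the wall frame of a small rectangular building: four walls, each 2200 mm tall and 134 mm thick, enclosing a footprint 4720 mm (x) by 4180 mm (y) outside-to-outside, with no floor or roof. The front and back walls (the −y and +y sides) span the full width; the two side walls fit between them.

The house frame has a circular hole of radius 102 mm through its front wall, centred at (x = 1621, z = 1230).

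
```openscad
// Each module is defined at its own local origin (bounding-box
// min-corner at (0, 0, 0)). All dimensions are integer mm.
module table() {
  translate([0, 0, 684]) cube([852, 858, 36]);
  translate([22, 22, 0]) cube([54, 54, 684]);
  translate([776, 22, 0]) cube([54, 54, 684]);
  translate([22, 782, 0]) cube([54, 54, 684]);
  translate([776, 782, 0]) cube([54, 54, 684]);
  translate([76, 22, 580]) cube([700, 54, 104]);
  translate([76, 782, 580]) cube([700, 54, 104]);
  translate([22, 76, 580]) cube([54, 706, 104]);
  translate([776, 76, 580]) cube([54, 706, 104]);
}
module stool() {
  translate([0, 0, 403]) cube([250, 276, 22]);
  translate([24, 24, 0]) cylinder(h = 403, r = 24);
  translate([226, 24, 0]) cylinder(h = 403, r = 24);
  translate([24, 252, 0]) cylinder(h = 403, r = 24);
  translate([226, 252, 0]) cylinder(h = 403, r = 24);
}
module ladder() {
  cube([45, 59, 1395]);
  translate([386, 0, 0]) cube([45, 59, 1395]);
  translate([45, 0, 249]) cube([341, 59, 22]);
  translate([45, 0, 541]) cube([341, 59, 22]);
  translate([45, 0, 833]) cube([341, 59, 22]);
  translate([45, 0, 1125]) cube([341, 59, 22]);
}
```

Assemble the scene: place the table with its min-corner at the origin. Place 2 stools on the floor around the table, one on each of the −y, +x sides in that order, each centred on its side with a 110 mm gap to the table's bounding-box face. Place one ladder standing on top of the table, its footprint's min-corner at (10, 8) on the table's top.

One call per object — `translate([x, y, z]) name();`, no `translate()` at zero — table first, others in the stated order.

table();
translate([301, -386, 0]) stool();
translate([962, 291, 0]) stool();
translate([10, 8, 720]) ladder();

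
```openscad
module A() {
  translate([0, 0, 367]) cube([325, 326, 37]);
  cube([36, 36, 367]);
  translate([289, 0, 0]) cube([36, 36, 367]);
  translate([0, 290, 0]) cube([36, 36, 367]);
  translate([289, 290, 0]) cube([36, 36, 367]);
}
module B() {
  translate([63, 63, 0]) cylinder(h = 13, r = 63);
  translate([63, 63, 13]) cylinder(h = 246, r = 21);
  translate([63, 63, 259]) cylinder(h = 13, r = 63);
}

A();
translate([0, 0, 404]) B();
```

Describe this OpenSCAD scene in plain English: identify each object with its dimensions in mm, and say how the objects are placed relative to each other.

A is a four-legged stool. The seat is a 325×326×37 mm slab whose top surface is at z = 404 mm; four square legs, each 36×36 mm in cross-section, run from the floor (z = 0) to the underside of the seat, each flush with a corner of the seat.

B is a spool: two coaxial disc flanges of radius 63 mm and thickness 13 mm, joined by a core cylinder of radius 21 mm and height 246 mm. The lower flange rests on z = 0 and the three cylinders share a vertical axis.

The spool is on top of the stool.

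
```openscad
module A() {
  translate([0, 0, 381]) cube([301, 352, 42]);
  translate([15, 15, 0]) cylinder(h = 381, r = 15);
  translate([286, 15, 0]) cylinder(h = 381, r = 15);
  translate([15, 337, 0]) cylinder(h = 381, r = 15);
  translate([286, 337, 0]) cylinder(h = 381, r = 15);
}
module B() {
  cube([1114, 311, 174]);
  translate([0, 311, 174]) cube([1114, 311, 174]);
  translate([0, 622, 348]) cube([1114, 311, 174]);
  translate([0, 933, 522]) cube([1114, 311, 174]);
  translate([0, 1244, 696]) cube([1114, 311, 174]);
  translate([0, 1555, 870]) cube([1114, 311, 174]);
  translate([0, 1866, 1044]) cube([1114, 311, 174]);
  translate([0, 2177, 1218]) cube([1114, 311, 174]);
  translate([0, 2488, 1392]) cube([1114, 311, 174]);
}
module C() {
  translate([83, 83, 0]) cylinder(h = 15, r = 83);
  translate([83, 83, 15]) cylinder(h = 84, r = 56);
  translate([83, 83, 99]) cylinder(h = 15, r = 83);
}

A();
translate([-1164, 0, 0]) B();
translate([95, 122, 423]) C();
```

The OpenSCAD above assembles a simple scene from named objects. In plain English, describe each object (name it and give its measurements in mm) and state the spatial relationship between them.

A is a four-legged stool. The seat is 301×352 mm, 42 mm thick, top at z = 423 mm. It stands on four round legs, each 30 mm in diameter, from z = 0 to the seat underside, each leg's axis is inset half a diameter from the nearest pair of seat edges (so the leg's bounding box is flush with the corner).

B is a run of 9 identical solid stair steps. Each tread is 1114×311 mm and each step block is 174 mm high. Step 1 rests on the floor; step k is offset from step 1 by (k−1)×311 mm in y and (k−1)×174 mm in z.

C is a spool: two coaxial disc flanges of radius 83 mm and thickness 15 mm, joined by a core cylinder of radius 56 mm and height 84 mm. The lower flange rests on z = 0 and the three cylinders share a vertical axis.

The staircase is on the floor beside the stool on its −x side. The spool is on top of the stool.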